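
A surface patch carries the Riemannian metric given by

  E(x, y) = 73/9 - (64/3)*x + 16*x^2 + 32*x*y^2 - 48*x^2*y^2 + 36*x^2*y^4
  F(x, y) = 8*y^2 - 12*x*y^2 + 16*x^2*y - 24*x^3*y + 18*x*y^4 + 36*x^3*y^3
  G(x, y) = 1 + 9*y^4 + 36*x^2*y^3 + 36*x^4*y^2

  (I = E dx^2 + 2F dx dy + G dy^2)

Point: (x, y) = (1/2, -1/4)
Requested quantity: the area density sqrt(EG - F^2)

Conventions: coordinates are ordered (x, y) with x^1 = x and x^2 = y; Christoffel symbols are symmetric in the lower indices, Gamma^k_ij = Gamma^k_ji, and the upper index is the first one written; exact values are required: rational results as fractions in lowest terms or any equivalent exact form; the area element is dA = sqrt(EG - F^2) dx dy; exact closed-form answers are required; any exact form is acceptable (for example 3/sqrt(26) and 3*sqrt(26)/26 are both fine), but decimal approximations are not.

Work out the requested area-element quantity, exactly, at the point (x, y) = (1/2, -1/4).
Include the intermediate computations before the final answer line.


E = 3985/2304, F = -41/256, G = 265/256; EG - F^2 = 2033/1152

Answer: sqrt(EG - F^2) = sqrt(4066)/48


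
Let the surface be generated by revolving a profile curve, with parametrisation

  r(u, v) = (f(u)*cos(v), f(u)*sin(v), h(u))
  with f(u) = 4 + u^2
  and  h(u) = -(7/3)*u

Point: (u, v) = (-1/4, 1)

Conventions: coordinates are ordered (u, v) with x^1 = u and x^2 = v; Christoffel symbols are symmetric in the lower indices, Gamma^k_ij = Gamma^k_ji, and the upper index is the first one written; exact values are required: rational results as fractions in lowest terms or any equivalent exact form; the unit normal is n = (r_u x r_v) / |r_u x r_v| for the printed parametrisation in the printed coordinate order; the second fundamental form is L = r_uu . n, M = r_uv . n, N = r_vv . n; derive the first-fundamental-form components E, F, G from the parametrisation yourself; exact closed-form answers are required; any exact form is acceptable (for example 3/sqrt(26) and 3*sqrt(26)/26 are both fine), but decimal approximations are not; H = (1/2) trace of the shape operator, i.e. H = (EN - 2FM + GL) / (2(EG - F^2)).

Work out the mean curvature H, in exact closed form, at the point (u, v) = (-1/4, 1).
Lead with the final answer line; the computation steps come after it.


Answer: H = 392*sqrt(205)/109265

f = 65/16, f' = -1/2, f'' = 2, h' = -7/3, h'' = 0
E = 205/36, F = 0, G = 4225/256; answer radicand W^2 = 205/36
unnormalised second-form numerators: l = 14/3, m = 0, n = -455/48; L = l/sqrt(205/36), and similarly M = m/sqrt(W^2), N = n/sqrt(W^2)
H = (E*n - 2*F*m + G*l) / (2*(EG - F^2)*sqrt(W^2)); E*n - 2*F*m + G*l = 79625/3456, EG - F^2 = 866125/9216, so H = (196/1599)/sqrt(205/36)


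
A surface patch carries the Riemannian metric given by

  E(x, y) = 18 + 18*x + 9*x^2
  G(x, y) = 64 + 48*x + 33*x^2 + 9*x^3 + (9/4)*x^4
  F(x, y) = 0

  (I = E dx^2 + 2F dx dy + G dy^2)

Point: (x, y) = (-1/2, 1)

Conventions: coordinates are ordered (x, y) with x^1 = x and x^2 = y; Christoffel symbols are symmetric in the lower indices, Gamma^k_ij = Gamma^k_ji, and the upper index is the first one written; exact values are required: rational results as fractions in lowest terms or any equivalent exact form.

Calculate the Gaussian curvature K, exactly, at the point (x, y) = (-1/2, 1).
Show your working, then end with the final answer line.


E = 45/4, F = 0, G = 3025/64, EG - F^2 = 136125/256 at the point
E_x = 9, E_y = 0, F_x = 0, F_y = 0, G_x = 165/8, G_y = 0
E_yy = 0, F_xy = 0, G_xx = 183/4
The intrinsic route: Brioschi's K = (det M1 - det M2)/(EG - F^2)^2.
M1 = [[-E_yy/2 + F_xy - G_xx/2, E_x/2, F_x - E_y/2], [F_y - G_x/2, E, F], [G_y/2, F, G]] = [[-183/8, 9/2, 0], [-165/16, 45/4, 0], [0, 0, 3025/64]]; det M1 = -10209375/1024
M2 = [[0, E_y/2, G_x/2], [E_y/2, E, F], [G_x/2, F, G]] = [[0, 0, 165/16], [0, 45/4, 0], [165/16, 0, 3025/64]]; det M2 = -1225125/1024
det M1 - det M2 = -4492125/512; K = -4492125/512 / (136125/256)^2 = -128/4125

Answer: K = -128/4125


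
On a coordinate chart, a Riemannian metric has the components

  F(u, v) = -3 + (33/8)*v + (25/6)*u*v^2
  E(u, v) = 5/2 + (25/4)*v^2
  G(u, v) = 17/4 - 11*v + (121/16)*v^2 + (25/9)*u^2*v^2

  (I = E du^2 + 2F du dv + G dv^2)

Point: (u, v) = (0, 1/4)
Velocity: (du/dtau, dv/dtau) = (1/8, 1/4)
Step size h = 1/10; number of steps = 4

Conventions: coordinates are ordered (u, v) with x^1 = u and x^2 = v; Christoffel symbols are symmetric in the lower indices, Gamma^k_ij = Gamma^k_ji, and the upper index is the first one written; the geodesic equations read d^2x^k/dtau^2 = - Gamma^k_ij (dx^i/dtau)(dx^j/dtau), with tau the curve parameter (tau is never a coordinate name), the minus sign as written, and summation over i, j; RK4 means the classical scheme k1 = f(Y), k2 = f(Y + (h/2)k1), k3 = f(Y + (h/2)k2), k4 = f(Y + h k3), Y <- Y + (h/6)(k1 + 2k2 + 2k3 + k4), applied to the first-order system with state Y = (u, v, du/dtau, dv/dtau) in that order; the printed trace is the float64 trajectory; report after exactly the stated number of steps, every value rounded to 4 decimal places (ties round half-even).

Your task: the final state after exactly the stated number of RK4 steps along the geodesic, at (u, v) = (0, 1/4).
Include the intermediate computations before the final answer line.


f(Y) = (du/dtau, dv/dtau, -Gamma^u_ij Y'^i Y'^j, -Gamma^v_ij Y'^i Y'^j) with the Gammas evaluated at the stage position; h = 0.100000; intermediate values shown to 6 dp
step 0: u = 0.0000, v = 0.2500, du/dtau = 0.1250, dv/dtau = 0.2500
step 1:
  k1: at (u, v) = (0.000000, 0.250000), (du/dtau, dv/dtau) = (0.125000, 0.250000); Gamma_uuu = -1.403696, Gamma_uuv = 1.687778, Gamma_uvv = 0.564687, Gamma_vuu = -2.060983, Gamma_vuv = 1.684436, Gamma_vvv = -1.266134; k1 = (0.125000, 0.250000, -0.118846, 0.006059)
  k2: at (u, v) = (0.006250, 0.262500), (du/dtau, dv/dtau) = (0.119058, 0.250303); Gamma_uuu = -1.400224, Gamma_uuv = 1.670316, Gamma_uvv = 0.573125, Gamma_vuu = -2.142424, Gamma_vuv = 1.699134, Gamma_vvv = -1.283203; k2 = (0.119058, 0.250303, -0.115612, 0.009493)
  k3: at (u, v) = (0.005953, 0.262515), (du/dtau, dv/dtau) = (0.119219, 0.250475); Gamma_uuu = -1.400536, Gamma_uuv = 1.670536, Gamma_uvv = 0.572451, Gamma_vuu = -2.142914, Gamma_vuv = 1.699444, Gamma_vvv = -1.283895; k3 = (0.119219, 0.250475, -0.115777, 0.009511)
  k4: at (u, v) = (0.011922, 0.275047), (du/dtau, dv/dtau) = (0.113422, 0.250951); Gamma_uuu = -1.393702, Gamma_uuv = 1.649493, Gamma_uvv = 0.580747, Gamma_vuu = -2.225540, Gamma_vuv = 1.710612, Gamma_vvv = -1.301714; k4 = (0.113422, 0.250951, -0.112544, 0.013228)
  Y <- Y + (h/6)(k1 + 2k2 + 2k3 + k4): u = 0.0119, v = 0.2750, du/dtau = 0.1134, dv/dtau = 0.2510
step 2:
  k1: at (u, v) = (0.011916, 0.275042), (du/dtau, dv/dtau) = (0.113431, 0.250955); Gamma_uuu = -1.393709, Gamma_uuv = 1.649505, Gamma_uvv = 0.580737, Gamma_vuu = -2.225507, Gamma_vuv = 1.710611, Gamma_vvv = -1.301712; k1 = (0.113431, 0.250955, -0.112551, 0.013226)
  k2: at (u, v) = (0.017588, 0.287590), (du/dtau, dv/dtau) = (0.107803, 0.251616); Gamma_uuu = -1.383917, Gamma_uuv = 1.625515, Gamma_uvv = 0.588834, Gamma_vuu = -2.309746, Gamma_vuv = 1.718612, Gamma_vvv = -1.320314; k2 = (0.107803, 0.251616, -0.109380, 0.017198)
  k3: at (u, v) = (0.017306, 0.287623), (du/dtau, dv/dtau) = (0.107961, 0.251815); Gamma_uuu = -1.384240, Gamma_uuv = 1.625703, Gamma_uvv = 0.588202, Gamma_vuu = -2.310428, Gamma_vuv = 1.718959, Gamma_vvv = -1.321026; k3 = (0.107961, 0.251815, -0.109558, 0.017233)
  k4: at (u, v) = (0.022712, 0.300223), (du/dtau, dv/dtau) = (0.102475, 0.252678); Gamma_uuu = -1.371798, Gamma_uuv = 1.599208, Gamma_uvv = 0.596158, Gamma_vuu = -2.397127, Gamma_vuv = 1.724150, Gamma_vvv = -1.340466; k4 = (0.102475, 0.252678, -0.106474, 0.021469)
  Y <- Y + (h/6)(k1 + 2k2 + 2k3 + k4): u = 0.0227, v = 0.3002, du/dtau = 0.1025, dv/dtau = 0.2527
step 3:
  k1: at (u, v) = (0.022707, 0.300217), (du/dtau, dv/dtau) = (0.102482, 0.252681); Gamma_uuu = -1.371809, Gamma_uuv = 1.599225, Gamma_uvv = 0.596148, Gamma_vuu = -2.397086, Gamma_vuv = 1.724151, Gamma_vvv = -1.340462; k1 = (0.102482, 0.252681, -0.106480, 0.021466)
  k2: at (u, v) = (0.027831, 0.312851), (du/dtau, dv/dtau) = (0.097158, 0.253754); Gamma_uuu = -1.357031, Gamma_uuv = 1.570732, Gamma_uvv = 0.603931, Gamma_vuu = -2.486663, Gamma_vuv = 1.726810, Gamma_vvv = -1.360738; k2 = (0.097158, 0.253754, -0.103528, 0.025946)
  k3: at (u, v) = (0.027565, 0.312904), (du/dtau, dv/dtau) = (0.097306, 0.253978); Gamma_uuu = -1.357346, Gamma_uuv = 1.570869, Gamma_uvv = 0.603344, Gamma_vuu = -2.487579, Gamma_vuv = 1.727176, Gamma_vvv = -1.361472; k3 = (0.097306, 0.253978, -0.103710, 0.026006)
  k4: at (u, v) = (0.032437, 0.325615), (du/dtau, dv/dtau) = (0.092111, 0.255281); Gamma_uuu = -1.340418, Gamma_uuv = 1.540666, Gamma_uvv = 0.611034, Gamma_vuu = -2.580975, Gamma_vuv = 1.727542, Gamma_vvv = -1.382624; k4 = (0.092111, 0.255281, -0.100903, 0.030758)
  Y <- Y + (h/6)(k1 + 2k2 + 2k3 + k4): u = 0.0324, v = 0.3256, du/dtau = 0.0921, dv/dtau = 0.2553
step 4:
  k1: at (u, v) = (0.032432, 0.325607), (du/dtau, dv/dtau) = (0.092118, 0.255283); Gamma_uuu = -1.340431, Gamma_uuv = 1.540686, Gamma_uvv = 0.611025, Gamma_vuu = -2.580925, Gamma_vuv = 1.727545, Gamma_vvv = -1.382617; k1 = (0.092118, 0.255283, -0.100908, 0.030755)
  k2: at (u, v) = (0.037038, 0.338371), (du/dtau, dv/dtau) = (0.087072, 0.256821); Gamma_uuu = -1.321583, Gamma_uuv = 1.509179, Gamma_uvv = 0.618606, Gamma_vuu = -2.678565, Gamma_vuv = 1.725813, Gamma_vvv = -1.404604; k2 = (0.087072, 0.256821, -0.098278, 0.035766)
  k3: at (u, v) = (0.036786, 0.338448), (du/dtau, dv/dtau) = (0.087204, 0.257071); Gamma_uuu = -1.321874, Gamma_uuv = 1.509249, Gamma_uvv = 0.618067, Gamma_vuu = -2.679771, Gamma_vuv = 1.726184, Gamma_vvv = -1.405365; k3 = (0.087204, 0.257071, -0.098461, 0.035859)
  k4: at (u, v) = (0.041153, 0.351314), (du/dtau, dv/dtau) = (0.082272, 0.258869); Gamma_uuu = -1.301181, Gamma_uuv = 1.476603, Gamma_uvv = 0.625633, Gamma_vuu = -2.782741, Gamma_vuv = 1.722483, Gamma_vvv = -1.428211; k4 = (0.082272, 0.258869, -0.096015, 0.041175)
  Y <- Y + (h/6)(k1 + 2k2 + 2k3 + k4): u = 0.0411, v = 0.3513, du/dtau = 0.0823, dv/dtau = 0.2589

Answer: u = 0.0411, v = 0.3513, du/dtau = 0.0823, dv/dtau = 0.2589


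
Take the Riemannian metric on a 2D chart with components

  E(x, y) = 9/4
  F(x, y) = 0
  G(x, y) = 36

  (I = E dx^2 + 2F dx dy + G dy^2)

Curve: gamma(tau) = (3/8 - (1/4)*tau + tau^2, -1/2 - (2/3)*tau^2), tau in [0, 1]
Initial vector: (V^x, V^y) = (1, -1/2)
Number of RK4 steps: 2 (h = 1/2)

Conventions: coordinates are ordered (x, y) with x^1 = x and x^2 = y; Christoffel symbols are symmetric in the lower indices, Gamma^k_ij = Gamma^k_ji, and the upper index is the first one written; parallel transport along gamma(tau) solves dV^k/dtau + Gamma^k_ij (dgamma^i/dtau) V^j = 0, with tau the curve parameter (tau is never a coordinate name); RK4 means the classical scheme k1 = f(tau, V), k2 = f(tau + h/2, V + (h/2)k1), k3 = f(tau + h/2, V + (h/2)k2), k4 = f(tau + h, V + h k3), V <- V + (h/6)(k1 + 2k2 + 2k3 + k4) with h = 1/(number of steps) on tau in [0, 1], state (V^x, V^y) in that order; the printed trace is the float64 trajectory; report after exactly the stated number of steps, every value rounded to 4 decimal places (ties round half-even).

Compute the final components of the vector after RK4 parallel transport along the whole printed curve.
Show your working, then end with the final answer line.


gamma'(tau) = (-1/4 + 2*tau, -(4/3)*tau); f(tau, V)^k = -Gamma^k_ij(gamma(tau)) gamma'^i(tau) V^j; h = 1/2; intermediate values shown to 6 dp
curve data and Christoffel symbols at the stage parameters:
  tau = 0.000000: gamma = (0.375000, -0.500000), gamma' = (-0.250000, 0.000000); Gamma_xxx = 0.000000, Gamma_xxy = 0.000000, Gamma_xyy = 0.000000, Gamma_yxx = 0.000000, Gamma_yxy = 0.000000, Gamma_yyy = 0.000000
  tau = 0.250000: gamma = (0.375000, -0.541667), gamma' = (0.250000, -0.333333); Gamma_xxx = 0.000000, Gamma_xxy = 0.000000, Gamma_xyy = 0.000000, Gamma_yxx = 0.000000, Gamma_yxy = 0.000000, Gamma_yyy = 0.000000
  tau = 0.500000: gamma = (0.500000, -0.666667), gamma' = (0.750000, -0.666667); Gamma_xxx = 0.000000, Gamma_xxy = 0.000000, Gamma_xyy = 0.000000, Gamma_yxx = 0.000000, Gamma_yxy = 0.000000, Gamma_yyy = 0.000000
  tau = 0.750000: gamma = (0.750000, -0.875000), gamma' = (1.250000, -1.000000); Gamma_xxx = 0.000000, Gamma_xxy = 0.000000, Gamma_xyy = 0.000000, Gamma_yxx = 0.000000, Gamma_yxy = 0.000000, Gamma_yyy = 0.000000
  tau = 1.000000: gamma = (1.125000, -1.166667), gamma' = (1.750000, -1.333333); Gamma_xxx = 0.000000, Gamma_xxy = 0.000000, Gamma_xyy = 0.000000, Gamma_yxx = 0.000000, Gamma_yxy = 0.000000, Gamma_yyy = 0.000000
step 0: V^x = 1.0000, V^y = -0.5000
step 1: k1 = (0.000000, 0.000000), k2 = (0.000000, 0.000000), k3 = (0.000000, 0.000000), k4 = (0.000000, 0.000000); V <- V + (h/6)(k1 + 2k2 + 2k3 + k4): V^x = 1.0000, V^y = -0.5000
step 2: k1 = (0.000000, 0.000000), k2 = (0.000000, 0.000000), k3 = (0.000000, 0.000000), k4 = (0.000000, 0.000000); V <- V + (h/6)(k1 + 2k2 + 2k3 + k4): V^x = 1.0000, V^y = -0.5000

Answer: V^x = 1.0000, V^y = -0.5000


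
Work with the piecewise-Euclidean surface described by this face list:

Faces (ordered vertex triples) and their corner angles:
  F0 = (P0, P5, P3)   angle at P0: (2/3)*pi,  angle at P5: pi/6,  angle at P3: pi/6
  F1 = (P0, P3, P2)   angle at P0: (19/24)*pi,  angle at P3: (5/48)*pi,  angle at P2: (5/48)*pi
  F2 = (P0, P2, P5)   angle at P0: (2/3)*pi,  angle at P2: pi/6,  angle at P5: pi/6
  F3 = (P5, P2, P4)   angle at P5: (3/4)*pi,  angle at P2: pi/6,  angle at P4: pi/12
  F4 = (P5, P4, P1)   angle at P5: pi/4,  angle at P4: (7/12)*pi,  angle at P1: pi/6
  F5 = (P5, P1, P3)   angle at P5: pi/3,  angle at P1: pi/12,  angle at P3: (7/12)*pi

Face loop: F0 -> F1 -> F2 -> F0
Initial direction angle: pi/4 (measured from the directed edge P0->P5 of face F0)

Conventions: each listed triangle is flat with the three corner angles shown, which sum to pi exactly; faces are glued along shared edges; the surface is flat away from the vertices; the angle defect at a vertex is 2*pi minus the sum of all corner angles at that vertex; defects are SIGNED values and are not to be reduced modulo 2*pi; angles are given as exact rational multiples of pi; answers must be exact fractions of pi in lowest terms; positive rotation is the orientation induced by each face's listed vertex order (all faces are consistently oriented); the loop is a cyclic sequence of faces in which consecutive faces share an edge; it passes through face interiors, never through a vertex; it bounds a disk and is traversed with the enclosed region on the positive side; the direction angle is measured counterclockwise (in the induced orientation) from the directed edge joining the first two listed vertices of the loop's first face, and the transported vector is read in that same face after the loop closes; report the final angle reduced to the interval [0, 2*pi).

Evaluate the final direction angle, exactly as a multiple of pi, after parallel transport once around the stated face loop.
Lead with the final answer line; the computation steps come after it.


Answer: final direction angle = pi/8

enclosed vertex P0: corner angles sum to (17/8)*pi, defect = 2*pi - (17/8)*pi = -pi/8
final direction = starting direction + enclosed defect total, reduced mod 2*pi (induced orientation)
final angle = pi/4 - pi/8 = pi/8 (mod 2*pi)


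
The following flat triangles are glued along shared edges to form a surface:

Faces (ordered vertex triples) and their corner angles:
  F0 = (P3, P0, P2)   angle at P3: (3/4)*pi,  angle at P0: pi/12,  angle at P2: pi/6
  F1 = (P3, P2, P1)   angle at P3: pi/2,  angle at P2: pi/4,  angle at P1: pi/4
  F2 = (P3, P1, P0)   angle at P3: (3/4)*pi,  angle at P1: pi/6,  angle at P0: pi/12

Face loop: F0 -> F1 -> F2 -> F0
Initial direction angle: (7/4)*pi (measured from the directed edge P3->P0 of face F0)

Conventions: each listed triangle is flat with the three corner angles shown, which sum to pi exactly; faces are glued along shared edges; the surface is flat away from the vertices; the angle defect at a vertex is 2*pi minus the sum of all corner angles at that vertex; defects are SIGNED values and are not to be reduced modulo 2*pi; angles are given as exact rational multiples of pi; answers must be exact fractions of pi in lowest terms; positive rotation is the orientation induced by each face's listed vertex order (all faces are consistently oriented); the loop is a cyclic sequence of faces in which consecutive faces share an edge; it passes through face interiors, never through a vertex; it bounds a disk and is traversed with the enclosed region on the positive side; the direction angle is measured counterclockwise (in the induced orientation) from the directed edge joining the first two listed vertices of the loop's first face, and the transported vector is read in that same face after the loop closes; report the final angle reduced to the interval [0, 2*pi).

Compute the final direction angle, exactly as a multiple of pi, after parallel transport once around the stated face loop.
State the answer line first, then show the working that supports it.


Answer: final direction angle = (7/4)*pi

enclosed vertex P3: corner angles sum to 2*pi, defect = 2*pi - 2*pi = 0
holonomy = initial angle + sum of enclosed defects (mod 2*pi), positive in the induced orientation
final angle = (7/4)*pi + 0 = (7/4)*pi (mod 2*pi)


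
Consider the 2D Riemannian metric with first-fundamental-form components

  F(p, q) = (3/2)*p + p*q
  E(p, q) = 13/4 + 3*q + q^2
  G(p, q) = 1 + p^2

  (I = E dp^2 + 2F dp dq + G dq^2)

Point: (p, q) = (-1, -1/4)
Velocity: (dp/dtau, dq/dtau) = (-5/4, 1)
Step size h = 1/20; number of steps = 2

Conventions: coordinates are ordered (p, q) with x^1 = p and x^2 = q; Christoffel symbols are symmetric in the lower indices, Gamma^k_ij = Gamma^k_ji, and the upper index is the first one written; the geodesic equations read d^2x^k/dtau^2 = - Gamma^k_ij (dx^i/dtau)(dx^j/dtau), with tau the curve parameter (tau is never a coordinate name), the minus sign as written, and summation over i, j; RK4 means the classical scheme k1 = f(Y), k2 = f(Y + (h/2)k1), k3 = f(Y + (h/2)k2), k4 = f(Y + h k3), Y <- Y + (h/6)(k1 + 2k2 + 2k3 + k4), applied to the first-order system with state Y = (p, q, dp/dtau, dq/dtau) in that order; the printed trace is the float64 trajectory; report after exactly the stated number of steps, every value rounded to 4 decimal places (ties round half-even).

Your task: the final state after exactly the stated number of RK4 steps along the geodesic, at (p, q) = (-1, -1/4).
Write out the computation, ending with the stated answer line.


f(Y) = (dp/dtau, dq/dtau, -Gamma^p_ij Y'^i Y'^j, -Gamma^q_ij Y'^i Y'^j) with the Gammas evaluated at the stage position; h = 0.050000; intermediate values shown to 6 dp
step 0: p = -1.0000, q = -0.2500, dp/dtau = -1.2500, dq/dtau = 1.0000
step 1:
  k1: at (p, q) = (-1.000000, -0.250000), (dp/dtau, dq/dtau) = (-1.250000, 1.000000); Gamma_ppp = 0.000000, Gamma_ppq = 0.350877, Gamma_pqq = 0.000000, Gamma_qpp = 0.000000, Gamma_qpq = -0.280702, Gamma_qqq = 0.000000; k1 = (-1.250000, 1.000000, 0.877193, -0.701754)
  k2: at (p, q) = (-1.031250, -0.225000), (dp/dtau, dq/dtau) = (-1.228070, 0.982456); Gamma_ppp = 0.000000, Gamma_ppq = 0.345613, Gamma_pqq = 0.000000, Gamma_qpp = 0.000000, Gamma_qpq = -0.279540, Gamma_qqq = 0.000000; k2 = (-1.228070, 0.982456, 0.833981, -0.674543)
  k3: at (p, q) = (-1.030702, -0.225439), (dp/dtau, dq/dtau) = (-1.229150, 0.983136); Gamma_ppp = 0.000000, Gamma_ppq = 0.345704, Gamma_pqq = 0.000000, Gamma_qpp = 0.000000, Gamma_qpq = -0.279561, Gamma_qqq = 0.000000; k3 = (-1.229150, 0.983136, 0.835514, -0.675657)
  k4: at (p, q) = (-1.061458, -0.200843), (dp/dtau, dq/dtau) = (-1.208224, 0.966217); Gamma_ppp = 0.000000, Gamma_ppq = 0.340584, Gamma_pqq = 0.000000, Gamma_qpp = 0.000000, Gamma_qpq = -0.278269, Gamma_qqq = 0.000000; k4 = (-1.208224, 0.966217, 0.795200, -0.649707)
  Y <- Y + (h/6)(k1 + 2k2 + 2k3 + k4): p = -1.0614, q = -0.2009, dp/dtau = -1.2082, dq/dtau = 0.9662
step 2:
  k1: at (p, q) = (-1.061439, -0.200855), (dp/dtau, dq/dtau) = (-1.208238, 0.966234); Gamma_ppp = 0.000000, Gamma_ppq = 0.340587, Gamma_pqq = 0.000000, Gamma_qpp = 0.000000, Gamma_qpq = -0.278269, Gamma_qqq = 0.000000; k1 = (-1.208238, 0.966234, 0.795231, -0.649726)
  k2: at (p, q) = (-1.091645, -0.176699), (dp/dtau, dq/dtau) = (-1.188358, 0.949991); Gamma_ppp = 0.000000, Gamma_ppq = 0.335623, Gamma_pqq = 0.000000, Gamma_qpp = 0.000000, Gamma_qpq = -0.276869, Gamma_qqq = 0.000000; k2 = (-1.188358, 0.949991, 0.757791, -0.625132)
  k3: at (p, q) = (-1.091148, -0.177105), (dp/dtau, dq/dtau) = (-1.189294, 0.950606); Gamma_ppp = 0.000000, Gamma_ppq = 0.335704, Gamma_pqq = 0.000000, Gamma_qpp = 0.000000, Gamma_qpq = -0.276895, Gamma_qqq = 0.000000; k3 = (-1.189294, 0.950606, 0.759061, -0.626087)
  k4: at (p, q) = (-1.120904, -0.153325), (dp/dtau, dq/dtau) = (-1.170285, 0.934930); Gamma_ppp = 0.000000, Gamma_ppq = 0.330882, Gamma_pqq = 0.000000, Gamma_qpp = 0.000000, Gamma_qpq = -0.275409, Gamma_qqq = 0.000000; k4 = (-1.170285, 0.934930, 0.724059, -0.602669)
  Y <- Y + (h/6)(k1 + 2k2 + 2k3 + k4): p = -1.1209, q = -0.1533, dp/dtau = -1.1703, dq/dtau = 0.9349

Answer: p = -1.1209, q = -0.1533, dp/dtau = -1.1703, dq/dtau = 0.9349


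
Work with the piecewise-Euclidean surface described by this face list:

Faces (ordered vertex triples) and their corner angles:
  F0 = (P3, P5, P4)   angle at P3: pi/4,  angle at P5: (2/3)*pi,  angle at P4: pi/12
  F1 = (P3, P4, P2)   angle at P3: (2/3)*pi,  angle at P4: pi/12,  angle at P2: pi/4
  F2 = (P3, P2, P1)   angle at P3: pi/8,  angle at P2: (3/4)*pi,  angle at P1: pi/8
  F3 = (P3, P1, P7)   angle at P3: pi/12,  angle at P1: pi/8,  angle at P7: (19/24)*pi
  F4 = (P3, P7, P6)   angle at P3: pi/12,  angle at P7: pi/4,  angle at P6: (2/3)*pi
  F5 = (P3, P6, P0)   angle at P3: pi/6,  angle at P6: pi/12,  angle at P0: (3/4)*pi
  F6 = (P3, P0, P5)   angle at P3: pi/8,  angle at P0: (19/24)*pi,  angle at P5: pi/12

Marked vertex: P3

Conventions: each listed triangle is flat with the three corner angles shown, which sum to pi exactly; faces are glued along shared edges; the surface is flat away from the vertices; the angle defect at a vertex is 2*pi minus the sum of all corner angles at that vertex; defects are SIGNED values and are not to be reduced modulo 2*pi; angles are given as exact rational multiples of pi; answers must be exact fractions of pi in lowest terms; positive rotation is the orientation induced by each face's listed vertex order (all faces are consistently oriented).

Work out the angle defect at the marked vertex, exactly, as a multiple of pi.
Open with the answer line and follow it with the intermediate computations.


Answer: defect(P3) = pi/2

Sum of corner angles at P3: (3/2)*pi
defect = 2*pi - (3/2)*pi


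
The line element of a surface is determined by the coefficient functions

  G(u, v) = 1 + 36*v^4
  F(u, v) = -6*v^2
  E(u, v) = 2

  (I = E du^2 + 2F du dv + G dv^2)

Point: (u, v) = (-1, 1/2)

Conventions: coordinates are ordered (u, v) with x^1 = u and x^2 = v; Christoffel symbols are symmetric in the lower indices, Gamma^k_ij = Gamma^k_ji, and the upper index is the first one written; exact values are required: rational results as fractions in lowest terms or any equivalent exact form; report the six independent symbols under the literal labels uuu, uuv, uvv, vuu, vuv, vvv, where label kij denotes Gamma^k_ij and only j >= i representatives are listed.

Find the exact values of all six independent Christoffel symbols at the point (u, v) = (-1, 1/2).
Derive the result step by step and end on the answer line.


E = 2, F = -3/2, G = 13/4 at the point
E_u = 0, E_v = 0, F_u = 0, F_v = -6, G_u = 0, G_v = 18
EG - F^2 = 17/4;  g^inv = (4/17) * [[13/4, 3/2], [3/2, 2]]
first-kind symbols [ij,l] = (1/2)(d_i g_jl + d_j g_il - d_l g_ij): [uu,u] = E_u/2 = 0, [uu,v] = F_u - E_v/2 = 0, [uv,u] = E_v/2 = 0, [uv,v] = G_u/2 = 0, [vv,u] = F_v - G_u/2 = -6, [vv,v] = G_v/2 = 9
Gamma^u_ij = (G*[ij,u] - F*[ij,v])/(EG - F^2), Gamma^v_ij = (E*[ij,v] - F*[ij,u])/(EG - F^2)

Answer: Gamma_uuu = 0, Gamma_uuv = 0, Gamma_uvv = -24/17, Gamma_vuu = 0, Gamma_vuv = 0, Gamma_vvv = 36/17


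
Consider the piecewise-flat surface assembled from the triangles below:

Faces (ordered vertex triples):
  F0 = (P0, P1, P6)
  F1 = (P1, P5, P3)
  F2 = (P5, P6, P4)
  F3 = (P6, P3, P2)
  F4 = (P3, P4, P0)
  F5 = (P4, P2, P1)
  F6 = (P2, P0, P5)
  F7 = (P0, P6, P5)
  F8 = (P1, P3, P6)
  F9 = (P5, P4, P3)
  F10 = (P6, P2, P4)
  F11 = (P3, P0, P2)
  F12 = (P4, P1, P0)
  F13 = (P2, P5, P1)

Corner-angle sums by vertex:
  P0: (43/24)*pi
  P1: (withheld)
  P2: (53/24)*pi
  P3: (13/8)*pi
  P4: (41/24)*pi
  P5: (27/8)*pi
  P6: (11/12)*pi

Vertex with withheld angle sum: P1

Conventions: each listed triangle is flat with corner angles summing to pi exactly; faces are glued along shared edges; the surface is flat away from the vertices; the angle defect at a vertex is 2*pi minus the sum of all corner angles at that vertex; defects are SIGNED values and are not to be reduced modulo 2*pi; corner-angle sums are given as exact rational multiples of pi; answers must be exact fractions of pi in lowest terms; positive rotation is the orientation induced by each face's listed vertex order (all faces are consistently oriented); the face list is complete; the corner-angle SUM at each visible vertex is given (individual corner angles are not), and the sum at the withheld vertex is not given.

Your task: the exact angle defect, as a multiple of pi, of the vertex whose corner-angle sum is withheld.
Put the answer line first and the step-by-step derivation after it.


Answer: defect(P1) = (-3/8)*pi

V = 7, E = 21, F = 14; chi = V - E + F = 0
Gauss-Bonnet: total defect = 2*pi*chi = 0; visible defects sum to (3/8)*pi


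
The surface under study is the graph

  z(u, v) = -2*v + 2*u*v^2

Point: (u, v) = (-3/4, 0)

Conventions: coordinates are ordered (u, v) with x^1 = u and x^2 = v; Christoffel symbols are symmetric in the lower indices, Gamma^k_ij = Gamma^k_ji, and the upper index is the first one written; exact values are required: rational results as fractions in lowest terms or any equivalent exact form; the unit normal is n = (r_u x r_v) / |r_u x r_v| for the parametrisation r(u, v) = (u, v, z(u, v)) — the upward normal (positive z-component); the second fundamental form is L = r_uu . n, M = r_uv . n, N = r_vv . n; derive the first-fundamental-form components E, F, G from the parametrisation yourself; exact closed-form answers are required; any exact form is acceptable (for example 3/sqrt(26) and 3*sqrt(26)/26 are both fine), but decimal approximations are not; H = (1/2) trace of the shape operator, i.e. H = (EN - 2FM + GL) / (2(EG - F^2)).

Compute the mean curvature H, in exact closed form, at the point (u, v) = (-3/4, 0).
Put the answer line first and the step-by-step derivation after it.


Answer: H = -3*sqrt(5)/50

z_u = 0, z_v = -2, z_uu = 0, z_uv = 0, z_vv = -3
E = 1, F = 0, G = 5; answer radicand W^2 = 5
unnormalised second-form numerators: l = 0, m = 0, n = -3; L = l/sqrt(5), and similarly M = m/sqrt(W^2), N = n/sqrt(W^2)
H = (E*n - 2*F*m + G*l) / (2*(EG - F^2)*sqrt(W^2)); E*n - 2*F*m + G*l = -3, EG - F^2 = 5, so H = (-3/10)/sqrt(5)


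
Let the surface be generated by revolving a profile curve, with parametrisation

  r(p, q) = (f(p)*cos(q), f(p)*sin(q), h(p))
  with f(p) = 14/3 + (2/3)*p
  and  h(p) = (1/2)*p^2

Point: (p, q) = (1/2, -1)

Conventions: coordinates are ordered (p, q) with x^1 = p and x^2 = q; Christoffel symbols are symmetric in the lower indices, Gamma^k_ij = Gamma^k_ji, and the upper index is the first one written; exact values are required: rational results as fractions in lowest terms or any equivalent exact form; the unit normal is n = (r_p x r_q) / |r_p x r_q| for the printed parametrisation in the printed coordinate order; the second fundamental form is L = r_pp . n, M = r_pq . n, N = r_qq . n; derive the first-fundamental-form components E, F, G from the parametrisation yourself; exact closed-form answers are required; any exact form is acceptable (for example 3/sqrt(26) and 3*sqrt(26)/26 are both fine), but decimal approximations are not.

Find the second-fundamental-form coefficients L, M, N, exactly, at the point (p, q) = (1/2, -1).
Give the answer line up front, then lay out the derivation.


Answer: L = 4/5, M = 0, N = 3

f = 5, f' = 2/3, f'' = 0, h' = 1/2, h'' = 1
E = 25/36, F = 0, G = 25; answer radicand W^2 = 25/36
unnormalised second-form numerators: l = 2/3, m = 0, n = 5/2; L = l/sqrt(25/36), and similarly M = m/sqrt(W^2), N = n/sqrt(W^2)


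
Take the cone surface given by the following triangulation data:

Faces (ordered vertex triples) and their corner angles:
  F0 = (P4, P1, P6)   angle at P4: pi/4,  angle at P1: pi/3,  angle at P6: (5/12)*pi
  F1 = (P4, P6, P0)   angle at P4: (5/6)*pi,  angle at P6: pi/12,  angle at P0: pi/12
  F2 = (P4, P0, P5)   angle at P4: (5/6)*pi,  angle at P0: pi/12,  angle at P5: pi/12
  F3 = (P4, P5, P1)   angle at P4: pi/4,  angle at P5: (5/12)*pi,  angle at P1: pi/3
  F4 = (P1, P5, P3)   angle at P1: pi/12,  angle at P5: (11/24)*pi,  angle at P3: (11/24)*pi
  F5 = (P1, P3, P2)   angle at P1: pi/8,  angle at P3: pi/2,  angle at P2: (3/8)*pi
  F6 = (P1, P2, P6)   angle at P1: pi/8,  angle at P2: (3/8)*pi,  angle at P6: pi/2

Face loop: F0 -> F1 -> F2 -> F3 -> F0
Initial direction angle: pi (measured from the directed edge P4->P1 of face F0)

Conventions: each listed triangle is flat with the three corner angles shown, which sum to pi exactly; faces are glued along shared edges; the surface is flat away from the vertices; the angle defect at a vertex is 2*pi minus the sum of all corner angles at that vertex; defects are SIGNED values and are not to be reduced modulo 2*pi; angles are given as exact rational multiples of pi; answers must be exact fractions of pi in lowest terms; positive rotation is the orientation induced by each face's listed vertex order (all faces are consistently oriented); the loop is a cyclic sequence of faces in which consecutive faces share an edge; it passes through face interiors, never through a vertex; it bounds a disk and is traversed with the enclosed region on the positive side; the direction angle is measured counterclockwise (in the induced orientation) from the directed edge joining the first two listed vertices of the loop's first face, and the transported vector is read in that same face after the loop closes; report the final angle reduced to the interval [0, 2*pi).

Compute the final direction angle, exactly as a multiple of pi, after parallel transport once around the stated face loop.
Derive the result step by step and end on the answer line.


enclosed vertex P4: corner angles sum to (13/6)*pi, defect = 2*pi - (13/6)*pi = -pi/6
transport around the loop rotates by the sum of enclosed defects; add to the initial angle mod 2*pi
final angle = pi - pi/6 = (5/6)*pi (mod 2*pi)

Answer: final direction angle = (5/6)*pi


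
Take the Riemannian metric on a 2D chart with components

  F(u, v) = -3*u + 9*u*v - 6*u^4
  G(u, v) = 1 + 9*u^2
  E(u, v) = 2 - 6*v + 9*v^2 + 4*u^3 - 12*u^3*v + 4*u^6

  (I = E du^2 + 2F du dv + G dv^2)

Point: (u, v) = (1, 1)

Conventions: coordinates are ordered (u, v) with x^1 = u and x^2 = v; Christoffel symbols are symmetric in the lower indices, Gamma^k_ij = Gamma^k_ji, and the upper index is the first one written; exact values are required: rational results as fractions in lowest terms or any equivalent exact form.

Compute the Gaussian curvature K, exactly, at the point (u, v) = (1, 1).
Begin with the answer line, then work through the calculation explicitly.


Answer: K = -9/100

E = 1, F = 0, G = 10, EG - F^2 = 10 at the point
E_u = 0, E_v = 0, F_u = -18, F_v = 9, G_u = 18, G_v = 0
E_vv = 18, F_uv = 9, G_uu = 18
Compute both Brioschi determinants and normalise by (EG - F^2)^2.
M1 = [[-E_vv/2 + F_uv - G_uu/2, E_u/2, F_u - E_v/2], [F_v - G_u/2, E, F], [G_v/2, F, G]] = [[-9, 0, -18], [0, 1, 0], [0, 0, 10]]; det M1 = -90
M2 = [[0, E_v/2, G_u/2], [E_v/2, E, F], [G_u/2, F, G]] = [[0, 0, 9], [0, 1, 0], [9, 0, 10]]; det M2 = -81
det M1 - det M2 = -9; K = -9 / (10)^2 = -9/100


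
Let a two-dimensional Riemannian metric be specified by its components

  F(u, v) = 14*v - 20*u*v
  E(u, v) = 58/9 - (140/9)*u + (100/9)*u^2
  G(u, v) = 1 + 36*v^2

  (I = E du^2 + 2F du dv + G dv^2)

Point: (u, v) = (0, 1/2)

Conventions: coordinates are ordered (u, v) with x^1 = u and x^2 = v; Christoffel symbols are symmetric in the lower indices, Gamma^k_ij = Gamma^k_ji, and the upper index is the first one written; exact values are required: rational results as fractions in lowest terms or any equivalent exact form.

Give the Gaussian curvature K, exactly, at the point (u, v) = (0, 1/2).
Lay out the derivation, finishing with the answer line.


E = 58/9, F = 7, G = 10, EG - F^2 = 139/9 at the point
E_u = -140/9, E_v = 0, F_u = -10, F_v = 14, G_u = 0, G_v = 36
E_vv = 0, F_uv = -20, G_uu = 0
Brioschi: K = (det M1 - det M2) / (EG - F^2)^2 with the standard first/second-derivative matrices M1, M2.
M1 = [[-E_vv/2 + F_uv - G_uu/2, E_u/2, F_u - E_v/2], [F_v - G_u/2, E, F], [G_v/2, F, G]] = [[-20, -70/9, -10], [14, 58/9, 7], [18, 7, 10]]; det M1 = -20
M2 = [[0, E_v/2, G_u/2], [E_v/2, E, F], [G_u/2, F, G]] = [[0, 0, 0], [0, 58/9, 7], [0, 7, 10]]; det M2 = 0
det M1 - det M2 = -20; K = -20 / (139/9)^2 = -1620/19321

Answer: K = -1620/19321


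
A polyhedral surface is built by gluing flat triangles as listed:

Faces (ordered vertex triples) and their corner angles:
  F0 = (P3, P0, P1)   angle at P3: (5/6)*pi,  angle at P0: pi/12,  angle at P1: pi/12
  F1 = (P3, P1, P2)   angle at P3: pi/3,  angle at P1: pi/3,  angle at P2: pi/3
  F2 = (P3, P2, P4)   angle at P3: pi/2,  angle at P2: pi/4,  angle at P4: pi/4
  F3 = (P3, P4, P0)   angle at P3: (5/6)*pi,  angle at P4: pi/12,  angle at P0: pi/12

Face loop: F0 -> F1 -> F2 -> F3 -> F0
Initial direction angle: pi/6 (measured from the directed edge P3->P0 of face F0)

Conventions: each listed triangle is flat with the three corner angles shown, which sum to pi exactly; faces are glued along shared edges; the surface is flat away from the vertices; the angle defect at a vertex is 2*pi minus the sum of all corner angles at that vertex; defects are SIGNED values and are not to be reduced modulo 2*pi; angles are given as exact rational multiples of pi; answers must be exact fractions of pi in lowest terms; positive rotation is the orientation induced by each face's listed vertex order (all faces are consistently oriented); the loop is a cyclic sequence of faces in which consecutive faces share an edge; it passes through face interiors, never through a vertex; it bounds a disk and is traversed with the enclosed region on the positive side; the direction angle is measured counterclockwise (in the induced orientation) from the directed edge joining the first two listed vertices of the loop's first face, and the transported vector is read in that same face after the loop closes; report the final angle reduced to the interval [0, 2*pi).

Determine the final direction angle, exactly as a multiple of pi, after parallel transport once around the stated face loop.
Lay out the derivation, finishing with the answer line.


enclosed vertex P3: corner angles sum to (5/2)*pi, defect = 2*pi - (5/2)*pi = -pi/2
holonomy = initial angle + sum of enclosed defects (mod 2*pi), positive in the induced orientation
final angle = pi/6 - pi/2 = (5/3)*pi (mod 2*pi)

Answer: final direction angle = (5/3)*pi


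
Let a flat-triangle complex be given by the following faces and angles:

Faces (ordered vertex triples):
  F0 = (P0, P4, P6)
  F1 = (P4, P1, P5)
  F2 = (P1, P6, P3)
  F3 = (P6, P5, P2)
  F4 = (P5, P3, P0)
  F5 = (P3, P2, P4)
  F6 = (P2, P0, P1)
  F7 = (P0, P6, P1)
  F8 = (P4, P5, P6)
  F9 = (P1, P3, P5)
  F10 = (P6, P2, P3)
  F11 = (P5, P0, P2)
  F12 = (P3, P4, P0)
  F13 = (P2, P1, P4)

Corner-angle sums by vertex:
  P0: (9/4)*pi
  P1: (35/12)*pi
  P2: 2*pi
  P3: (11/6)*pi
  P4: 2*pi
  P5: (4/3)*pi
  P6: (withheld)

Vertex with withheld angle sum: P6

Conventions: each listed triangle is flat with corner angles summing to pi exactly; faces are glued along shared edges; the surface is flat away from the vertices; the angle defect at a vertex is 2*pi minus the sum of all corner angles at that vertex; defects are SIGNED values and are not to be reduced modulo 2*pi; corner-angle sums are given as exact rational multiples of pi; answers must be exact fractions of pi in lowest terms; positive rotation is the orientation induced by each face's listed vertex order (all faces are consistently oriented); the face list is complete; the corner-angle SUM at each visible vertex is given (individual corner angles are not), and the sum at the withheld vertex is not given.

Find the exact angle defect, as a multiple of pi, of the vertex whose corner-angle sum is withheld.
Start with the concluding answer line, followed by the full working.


Answer: defect(P6) = pi/3

V = 7, E = 21, F = 14; chi = V - E + F = 0
Gauss-Bonnet: total defect = 2*pi*chi = 0; visible defects sum to -pi/3


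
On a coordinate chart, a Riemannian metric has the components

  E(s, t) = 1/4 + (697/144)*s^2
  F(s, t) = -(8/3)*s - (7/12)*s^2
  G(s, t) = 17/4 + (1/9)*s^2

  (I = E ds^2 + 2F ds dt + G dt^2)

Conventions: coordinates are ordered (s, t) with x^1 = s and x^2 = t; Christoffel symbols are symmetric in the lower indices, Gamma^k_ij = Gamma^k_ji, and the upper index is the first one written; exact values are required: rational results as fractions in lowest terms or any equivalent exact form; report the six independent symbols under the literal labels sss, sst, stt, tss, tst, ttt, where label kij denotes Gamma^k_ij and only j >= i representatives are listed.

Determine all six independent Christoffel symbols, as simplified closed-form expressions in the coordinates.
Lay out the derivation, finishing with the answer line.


E = 1/4 + (697/144)*s^2; F = -(8/3)*s - (7/12)*s^2; G = 17/4 + (1/9)*s^2
Gamma^k_ij = (1/2) g^{kl} (d_i g_jl + d_j g_il - d_l g_ij), with g^inv = (1/(EG-F^2)) [[G, -F], [-F, E]]
first partials: E_s = (697/72)*s, E_t = 0, F_s = -8/3 - (7/6)*s, F_t = 0, G_s = (2/9)*s, G_t = 0
D = EG - F^2 = 17/16 + (7769/576)*s^2 - (28/9)*s^3 + (16/81)*s^4
expanded: Gamma^s_ss = (G E_s - 2F F_s + F E_t)/(2D), Gamma^s_st = (G E_t - F G_s)/(2D), Gamma^s_tt = (2G F_t - G G_s - F G_t)/(2D), Gamma^t_ss = (2E F_s - E E_t - F E_s)/(2D), Gamma^t_st = (E G_s - F E_t)/(2D), Gamma^t_tt = (E G_t - 2F F_t + F G_s)/(2D); substitute and cancel common factors

Answer: Gamma_sss = (-740*s^3 - 24192*s^2 + 69777*s)/(1024*s^4 - 16128*s^3 + 69921*s^2 + 5508), Gamma_sst = (336*s^3 + 1536*s^2)/(1024*s^4 - 16128*s^3 + 69921*s^2 + 5508), Gamma_stt = (-64*s^3 - 2448*s)/(1024*s^4 - 16128*s^3 + 69921*s^2 + 5508), Gamma_tss = (-14637*s^3 - 1512*s - 3456)/(1024*s^4 - 16128*s^3 + 69921*s^2 + 5508), Gamma_tst = (2788*s^3 + 144*s)/(1024*s^4 - 16128*s^3 + 69921*s^2 + 5508), Gamma_ttt = (-336*s^3 - 1536*s^2)/(1024*s^4 - 16128*s^3 + 69921*s^2 + 5508)


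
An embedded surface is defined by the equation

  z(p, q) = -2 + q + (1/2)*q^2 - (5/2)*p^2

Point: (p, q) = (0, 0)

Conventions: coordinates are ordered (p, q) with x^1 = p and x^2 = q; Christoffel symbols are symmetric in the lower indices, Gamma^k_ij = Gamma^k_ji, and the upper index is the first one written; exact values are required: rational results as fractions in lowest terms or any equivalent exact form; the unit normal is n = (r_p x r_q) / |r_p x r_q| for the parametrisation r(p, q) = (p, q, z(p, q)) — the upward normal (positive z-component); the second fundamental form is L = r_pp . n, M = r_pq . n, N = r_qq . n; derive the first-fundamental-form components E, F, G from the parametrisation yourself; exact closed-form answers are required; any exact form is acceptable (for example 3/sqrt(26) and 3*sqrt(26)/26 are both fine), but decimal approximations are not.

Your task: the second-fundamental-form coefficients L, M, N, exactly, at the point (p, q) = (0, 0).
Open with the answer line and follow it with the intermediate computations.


Answer: L = -5*sqrt(2)/2, M = 0, N = sqrt(2)/2

z_p = 0, z_q = 1, z_pp = -5, z_pq = 0, z_qq = 1
E = 1, F = 0, G = 2; answer radicand W^2 = 2
unnormalised second-form numerators: l = -5, m = 0, n = 1; L = l/sqrt(2), and similarly M = m/sqrt(W^2), N = n/sqrt(W^2)
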